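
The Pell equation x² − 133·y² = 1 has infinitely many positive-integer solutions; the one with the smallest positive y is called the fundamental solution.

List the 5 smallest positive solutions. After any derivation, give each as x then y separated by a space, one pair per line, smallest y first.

2588599 224460
13401689565601 1162073863080
69383200415647777399 6016286479789825380
359210566425477440164982401 31147506330593762303822160
1859704226076779569066850908714999 161256807479731348725343689282300

√133 → a₀=11, period (1,1,7,5,1,…,1,1,22); ℓ=16 even so k=15
a_0=11:  p_0=11·1+0=11,  q_0=11·0+1=1
a_1=1:  p_1=1·11+1=12,  q_1=1·1+0=1
a_2=1:  p_2=1·12+11=23,  q_2=1·1+1=2
a_3=7:  p_3=7·23+12=173,  q_3=7·2+1=15
a_4=5:  p_4=5·173+23=888,  q_4=5·15+2=77
a_5=1:  p_5=1·888+173=1061,  q_5=1·77+15=92
a_6=1:  p_6=1·1061+888=1949,  q_6=1·92+77=169
a_7=1:  p_7=1·1949+1061=3010,  q_7=1·169+92=261
…
a_10=1:  p_10=1·10979+7969=18948,  q_10=1·952+691=1643
a_11=1:  p_11=1·18948+10979=29927,  q_11=1·1643+952=2595
a_12=5:  p_12=5·29927+18948=168583,  q_12=5·2595+1643=14618
a_13=7:  p_13=7·168583+29927=1210008,  q_13=7·14618+2595=104921
a_14=1:  p_14=1·1210008+168583=1378591,  q_14=1·104921+14618=119539
a_15=1:  p_15=1·1378591+1210008=2588599,  q_15=1·119539+104921=224460
(x₁, y₁) = (2588599, 224460);  2588599² − 133·224460² = 1 ✓
(2588599+224460√133)^2 = 13401689565601 + 1162073863080√133
(2588599+224460√133)^3 = 69383200415647777399 + 6016286479789825380√133
(2588599+224460√133)^4 = 359210566425477440164982401 + 31147506330593762303822160√133
(2588599+224460√133)^5 = 1859704226076779569066850908714999 + 161256807479731348725343689282300√133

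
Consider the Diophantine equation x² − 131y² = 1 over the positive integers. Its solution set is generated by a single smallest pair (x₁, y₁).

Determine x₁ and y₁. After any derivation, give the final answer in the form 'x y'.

10610 927

[11; 2,4,11,4,2,22] for √131; ℓ=6 ⇒ convergent index 5
k=0  a_k=11  p_k/q_k = 11/1
k=1  a_k=2  p_k/q_k = 23/2
k=2  a_k=4  p_k/q_k = 103/9
…
k=4  a_k=4  p_k/q_k = 4727/413
k=5  a_k=2  p_k/q_k = 10610/927
→ (10610, 927).  Check: 10610²=112572100, 131·927²=112572099, difference 1.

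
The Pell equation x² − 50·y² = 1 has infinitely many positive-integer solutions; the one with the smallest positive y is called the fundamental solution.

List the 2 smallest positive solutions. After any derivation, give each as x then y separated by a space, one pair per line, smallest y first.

√50 → a₀=7, period (14); ℓ=1 odd so k=1
a_0=7:  p_0=7·1+0=7,  q_0=7·0+1=1
a_1=14:  p_1=14·7+1=99,  q_1=14·1+0=14
fundamental: x₁=99, y₁=14  (since 9801 − 50·196 = 1)
k=2:  x_2 = 99·99+50·14·14 = 19601,  y_2 = 99·14+14·99 = 2772

99 14
19601 2772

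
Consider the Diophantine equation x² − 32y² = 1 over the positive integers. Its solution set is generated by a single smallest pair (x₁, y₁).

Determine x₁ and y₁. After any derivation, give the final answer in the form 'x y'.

17 3

√32 → a₀=5, period (1,1,1,10); ℓ=4 even so k=3
i=0: a=5 ⇒ p=5, q=1
i=1: a=1 ⇒ p=6, q=1
i=2: a=1 ⇒ p=11, q=2
i=3: a=1 ⇒ p=17, q=3
fundamental: x₁=17, y₁=3  (since 289 − 32·9 = 1)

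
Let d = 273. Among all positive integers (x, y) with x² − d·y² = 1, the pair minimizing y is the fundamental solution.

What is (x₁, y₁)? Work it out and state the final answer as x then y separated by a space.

727 44

√273 = [16; 1,1,10,1,1,32, …], period ℓ=6 (even) → k=5
i=0: a=16 ⇒ p=16, q=1
i=1: a=1 ⇒ p=17, q=1
…
i=4: a=1 ⇒ p=380, q=23
i=5: a=1 ⇒ p=727, q=44
fundamental: x₁=727, y₁=44  (since 528529 − 273·1936 = 1)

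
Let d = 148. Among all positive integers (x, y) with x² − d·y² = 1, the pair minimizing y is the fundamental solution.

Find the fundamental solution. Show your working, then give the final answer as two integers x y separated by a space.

[12; 6,24] for √148; ℓ=2 ⇒ convergent index 1
k=0  a_k=12  p_k/q_k = 12/1
k=1  a_k=6  p_k/q_k = 73/6
fundamental: x₁=73, y₁=6  (since 5329 − 148·36 = 1)

73 6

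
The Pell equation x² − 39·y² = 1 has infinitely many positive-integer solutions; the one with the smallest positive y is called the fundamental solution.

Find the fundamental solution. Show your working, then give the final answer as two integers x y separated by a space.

d=39: √d = [6; 4,12] (ℓ=2, even), read p_1/q_1
a_0=6:  p_0=6·1+0=6,  q_0=6·0+1=1
a_1=4:  p_1=4·6+1=25,  q_1=4·1+0=4
(x₁, y₁) = (25, 4);  25² − 39·4² = 1 ✓

25 4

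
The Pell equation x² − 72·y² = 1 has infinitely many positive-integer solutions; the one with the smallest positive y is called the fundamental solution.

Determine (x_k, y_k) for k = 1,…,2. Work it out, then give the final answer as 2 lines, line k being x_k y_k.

17 2
577 68

d=72: √d = [8; 2,16] (ℓ=2, even), read p_1/q_1
i=0: a=8 ⇒ p=8, q=1
i=1: a=2 ⇒ p=17, q=2
(x₁, y₁) = (17, 2);  17² − 72·2² = 1 ✓
(x_2, y_2) = (17·17 + 72·2·2, 17·2 + 2·17) = (577, 68)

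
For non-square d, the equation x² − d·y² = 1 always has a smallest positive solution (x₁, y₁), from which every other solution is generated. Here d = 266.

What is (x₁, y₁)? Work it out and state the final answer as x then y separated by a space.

685 42

√266 = [16; 3,4,3,32, …], period ℓ=4 (even) → k=3
step 0: (16, 1)  from 16·(1,0) + (0,1)
step 1: (49, 3)  from 3·(16,1) + (1,0)
step 2: (212, 13)  from 4·(49,3) + (16,1)
step 3: (685, 42)  from 3·(212,13) + (49,3)
(x₁, y₁) = (685, 42);  685² − 266·42² = 1 ✓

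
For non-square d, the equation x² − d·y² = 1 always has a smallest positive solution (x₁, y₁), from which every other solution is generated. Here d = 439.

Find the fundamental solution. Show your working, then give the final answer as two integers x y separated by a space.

√439 → a₀=20, period (1,19,1,40); ℓ=4 even so k=3
i=0: a=20 ⇒ p=20, q=1
i=1: a=1 ⇒ p=21, q=1
i=2: a=19 ⇒ p=419, q=20
i=3: a=1 ⇒ p=440, q=21
→ (440, 21).  Check: 440²=193600, 439·21²=193599, difference 1.

440 21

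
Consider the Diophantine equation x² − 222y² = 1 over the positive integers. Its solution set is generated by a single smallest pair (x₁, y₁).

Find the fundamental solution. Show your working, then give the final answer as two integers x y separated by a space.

149 10

d=222: √d = [14; 1,8,1,28] (ℓ=4, even), read p_3/q_3
step 0: (14, 1)  from 14·(1,0) + (0,1)
step 1: (15, 1)  from 1·(14,1) + (1,0)
step 2: (134, 9)  from 8·(15,1) + (14,1)
step 3: (149, 10)  from 1·(134,9) + (15,1)
fundamental: x₁=149, y₁=10  (since 22201 − 222·100 = 1)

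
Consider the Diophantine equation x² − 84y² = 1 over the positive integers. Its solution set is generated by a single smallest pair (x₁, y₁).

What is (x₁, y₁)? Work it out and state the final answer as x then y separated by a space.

55 6

√84 = [9; 6,18, …], period ℓ=2 (even) → k=1
i=0: a=9 ⇒ p=9, q=1
i=1: a=6 ⇒ p=55, q=6
(x₁, y₁) = (55, 6);  55² − 84·6² = 1 ✓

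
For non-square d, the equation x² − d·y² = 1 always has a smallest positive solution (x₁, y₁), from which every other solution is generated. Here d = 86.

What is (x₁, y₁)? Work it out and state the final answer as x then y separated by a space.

10405 1122

√86 → a₀=9, period (3,1,1,1,8,1,1,1,3,18); ℓ=10 even so k=9
i=0: a=9 ⇒ p=9, q=1
…
i=5: a=8 ⇒ p=881, q=95
…
i=8: a=1 ⇒ p=2847, q=307
i=9: a=3 ⇒ p=10405, q=1122
(x₁, y₁) = (10405, 1122);  10405² − 86·1122² = 1 ✓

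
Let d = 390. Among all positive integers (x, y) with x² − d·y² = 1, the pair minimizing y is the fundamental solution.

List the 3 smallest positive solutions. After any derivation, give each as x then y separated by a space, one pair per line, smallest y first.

d=390: √d = [19; 1,2,1,38] (ℓ=4, even), read p_3/q_3
a_0=19:  p_0=19·1+0=19,  q_0=19·0+1=1
a_1=1:  p_1=1·19+1=20,  q_1=1·1+0=1
a_2=2:  p_2=2·20+19=59,  q_2=2·1+1=3
a_3=1:  p_3=1·59+20=79,  q_3=1·3+1=4
fundamental: x₁=79, y₁=4  (since 6241 − 390·16 = 1)
(79+4√390)^2 = 12481 + 632√390
(79+4√390)^3 = 1971919 + 99852√390

79 4
12481 632
1971919 99852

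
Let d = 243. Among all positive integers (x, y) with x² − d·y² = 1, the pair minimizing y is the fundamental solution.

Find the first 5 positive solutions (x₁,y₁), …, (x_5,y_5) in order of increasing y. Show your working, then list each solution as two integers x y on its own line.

70226 4505
9863382151 632736260
1385331749802026 88869073185015
194572614913330773601 12481839066348990520
27328112908421802064005626 1753099260457979343330025

√243 → a₀=15, period (1,1,2,3,15,3,2,1,1,30); ℓ=10 even so k=9
step 0: (15, 1)  from 15·(1,0) + (0,1)
step 1: (16, 1)  from 1·(15,1) + (1,0)
step 2: (31, 2)  from 1·(16,1) + (15,1)
…
step 8: (41325, 2651)  from 1·(28901,1854) + (12424,797)
step 9: (70226, 4505)  from 1·(41325,2651) + (28901,1854)
(x₁, y₁) = (70226, 4505);  70226² − 243·4505² = 1 ✓
(70226+4505√243)^2 = 9863382151 + 632736260√243
(70226+4505√243)^3 = 1385331749802026 + 88869073185015√243
(70226+4505√243)^4 = 194572614913330773601 + 12481839066348990520√243
(70226+4505√243)^5 = 27328112908421802064005626 + 1753099260457979343330025√243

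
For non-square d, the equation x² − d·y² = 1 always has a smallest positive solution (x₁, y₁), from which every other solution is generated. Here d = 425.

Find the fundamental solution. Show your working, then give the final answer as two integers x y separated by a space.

[20; 1,1,1,1,1,1,40] for √425; ℓ=7 ⇒ convergent index 13
step 0: (20, 1)  from 20·(1,0) + (0,1)
…
step 2: (41, 2)  from 1·(21,1) + (20,1)
step 3: (62, 3)  from 1·(41,2) + (21,1)
step 4: (103, 5)  from 1·(62,3) + (41,2)
step 5: (165, 8)  from 1·(103,5) + (62,3)
step 6: (268, 13)  from 1·(165,8) + (103,5)
step 7: (10885, 528)  from 40·(268,13) + (165,8)
…
step 9: (22038, 1069)  from 1·(11153,541) + (10885,528)
…
step 12: (88420, 4289)  from 1·(55229,2679) + (33191,1610)
step 13: (143649, 6968)  from 1·(88420,4289) + (55229,2679)
(x₁, y₁) = (143649, 6968);  143649² − 425·6968² = 1 ✓

143649 6968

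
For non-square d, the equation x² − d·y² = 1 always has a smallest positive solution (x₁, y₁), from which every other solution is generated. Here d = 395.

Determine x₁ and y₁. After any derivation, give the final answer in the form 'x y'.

159 8

d=395: √d = [19; 1,6,1,38] (ℓ=4, even), read p_3/q_3
a_0=19:  p_0=19·1+0=19,  q_0=19·0+1=1
a_1=1:  p_1=1·19+1=20,  q_1=1·1+0=1
a_2=6:  p_2=6·20+19=139,  q_2=6·1+1=7
a_3=1:  p_3=1·139+20=159,  q_3=1·7+1=8
fundamental: x₁=159, y₁=8  (since 25281 − 395·64 = 1)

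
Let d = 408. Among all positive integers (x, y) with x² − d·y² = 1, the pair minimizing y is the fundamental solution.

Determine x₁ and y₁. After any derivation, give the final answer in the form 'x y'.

√408 → a₀=20, period (5,40); ℓ=2 even so k=1
i=0: a=20 ⇒ p=20, q=1
i=1: a=5 ⇒ p=101, q=5
fundamental: x₁=101, y₁=5  (since 10201 − 408·25 = 1)

101 5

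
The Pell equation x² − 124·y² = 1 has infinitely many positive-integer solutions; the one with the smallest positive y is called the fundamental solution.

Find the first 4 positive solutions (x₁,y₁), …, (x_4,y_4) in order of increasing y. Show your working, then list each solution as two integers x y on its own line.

√124 = [11; 7,2,1,1,1,…,2,7,22, …], period ℓ=16 (even) → k=15
step 0: (11, 1)  from 11·(1,0) + (0,1)
step 1: (78, 7)  from 7·(11,1) + (1,0)
step 2: (167, 15)  from 2·(78,7) + (11,1)
…
step 5: (657, 59)  from 1·(412,37) + (245,22)
step 6: (2383, 214)  from 3·(657,59) + (412,37)
step 7: (3040, 273)  from 1·(2383,214) + (657,59)
…
step 9: (17583, 1579)  from 1·(14543,1306) + (3040,273)
step 10: (67292, 6043)  from 3·(17583,1579) + (14543,1306)
…
step 12: (152167, 13665)  from 1·(84875,7622) + (67292,6043)
step 13: (237042, 21287)  from 1·(152167,13665) + (84875,7622)
step 14: (626251, 56239)  from 2·(237042,21287) + (152167,13665)
step 15: (4620799, 414960)  from 7·(626251,56239) + (237042,21287)
→ (4620799, 414960).  Check: 4620799²=21351783398401, 124·414960²=21351783398400, difference 1.
(4620799+414960√124)^2 = 42703566796801 + 3834893506080√124
(4620799+414960√124)^3 = 394649197502177907199 + 35440544156001500880√124
(4620799+414960√124)^4 = 3647189234337689639247667201 + 327527261991011323636100160√124

4620799 414960
42703566796801 3834893506080
394649197502177907199 35440544156001500880
3647189234337689639247667201 327527261991011323636100160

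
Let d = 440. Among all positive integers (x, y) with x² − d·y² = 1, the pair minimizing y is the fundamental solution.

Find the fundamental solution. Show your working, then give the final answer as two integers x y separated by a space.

21 1

√440 = [20; 1,40, …], period ℓ=2 (even) → k=1
a_0=20:  p_0=20·1+0=20,  q_0=20·0+1=1
a_1=1:  p_1=1·20+1=21,  q_1=1·1+0=1
(x₁, y₁) = (21, 1);  21² − 440·1² = 1 ✓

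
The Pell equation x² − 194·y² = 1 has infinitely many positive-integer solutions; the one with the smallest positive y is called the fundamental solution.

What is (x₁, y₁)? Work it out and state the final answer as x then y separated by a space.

195 14

[13; 1,12,1,26] for √194; ℓ=4 ⇒ convergent index 3
k=0  a_k=13  p_k/q_k = 13/1
…
k=2  a_k=12  p_k/q_k = 181/13
k=3  a_k=1  p_k/q_k = 195/14
fundamental: x₁=195, y₁=14  (since 38025 − 194·196 = 1)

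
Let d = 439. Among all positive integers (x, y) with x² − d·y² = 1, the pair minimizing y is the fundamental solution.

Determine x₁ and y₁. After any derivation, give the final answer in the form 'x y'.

√439 = [20; 1,19,1,40, …], period ℓ=4 (even) → k=3
i=0: a=20 ⇒ p=20, q=1
…
i=2: a=19 ⇒ p=419, q=20
i=3: a=1 ⇒ p=440, q=21
(x₁, y₁) = (440, 21);  440² − 439·21² = 1 ✓

440 21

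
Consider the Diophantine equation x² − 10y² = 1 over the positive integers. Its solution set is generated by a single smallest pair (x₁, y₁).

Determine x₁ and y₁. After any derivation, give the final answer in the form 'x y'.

19 6

[3; 6] for √10; ℓ=1 ⇒ convergent index 1
i=0: a=3 ⇒ p=3, q=1
i=1: a=6 ⇒ p=19, q=6
→ (19, 6).  Check: 19²=361, 10·6²=360, difference 1.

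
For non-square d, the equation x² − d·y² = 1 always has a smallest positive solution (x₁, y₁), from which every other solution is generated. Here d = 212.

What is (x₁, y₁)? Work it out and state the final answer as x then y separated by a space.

66249 4550

√212 = [14; 1,1,3,1,1,…,1,1,28, …], period ℓ=14 (even) → k=13
a_0=14:  p_0=14·1+0=14,  q_0=14·0+1=1
…
a_3=3:  p_3=3·29+15=102,  q_3=3·2+1=7
…
a_7=6:  p_7=6·364+233=2417,  q_7=6·25+16=166
…
a_10=1:  p_10=1·5198+2781=7979,  q_10=1·357+191=548
…
a_12=1:  p_12=1·29135+7979=37114,  q_12=1·2001+548=2549
a_13=1:  p_13=1·37114+29135=66249,  q_13=1·2549+2001=4550
(x₁, y₁) = (66249, 4550);  66249² − 212·4550² = 1 ✓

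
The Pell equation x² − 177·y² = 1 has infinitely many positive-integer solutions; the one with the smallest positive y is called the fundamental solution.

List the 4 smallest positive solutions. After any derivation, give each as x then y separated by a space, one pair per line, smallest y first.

[13; 3,3,2,8,2,3,3,26] for √177; ℓ=8 ⇒ convergent index 7
a_0=13:  p_0=13·1+0=13,  q_0=13·0+1=1
…
a_6=3:  p_6=3·5468+2581=18985,  q_6=3·411+194=1427
a_7=3:  p_7=3·18985+5468=62423,  q_7=3·1427+411=4692
fundamental: x₁=62423, y₁=4692  (since 3896630929 − 177·22014864 = 1)
(62423+4692√177)^2 = 7793261857 + 585777432√177
(62423+4692√177)^3 = 972957569736599 + 73131969270780√177
(62423+4692√177)^4 = 121469860743542176897 + 9130233834994022448√177

62423 4692
7793261857 585777432
972957569736599 73131969270780
121469860743542176897 9130233834994022448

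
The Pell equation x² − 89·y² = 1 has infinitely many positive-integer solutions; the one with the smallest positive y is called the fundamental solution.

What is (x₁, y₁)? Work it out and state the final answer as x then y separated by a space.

500001 53000

[9; 2,3,3,2,18] for √89; ℓ=5 ⇒ convergent index 9
k=0  a_k=9  p_k/q_k = 9/1
…
k=3  a_k=3  p_k/q_k = 217/23
k=4  a_k=2  p_k/q_k = 500/53
…
k=8  a_k=3  p_k/q_k = 216991/23001
k=9  a_k=2  p_k/q_k = 500001/53000
fundamental: x₁=500001, y₁=53000  (since 250001000001 − 89·2809000000 = 1)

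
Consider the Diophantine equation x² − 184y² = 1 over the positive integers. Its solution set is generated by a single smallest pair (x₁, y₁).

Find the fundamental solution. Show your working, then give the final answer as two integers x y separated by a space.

√184 = [13; 1,1,3,2,1,2,1,2,3,1,1,26, …], period ℓ=12 (even) → k=11
step 0: (13, 1)  from 13·(1,0) + (0,1)
step 1: (14, 1)  from 1·(13,1) + (1,0)
…
step 3: (95, 7)  from 3·(27,2) + (14,1)
step 4: (217, 16)  from 2·(95,7) + (27,2)
step 5: (312, 23)  from 1·(217,16) + (95,7)
step 6: (841, 62)  from 2·(312,23) + (217,16)
step 7: (1153, 85)  from 1·(841,62) + (312,23)
…
step 9: (10594, 781)  from 3·(3147,232) + (1153,85)
step 10: (13741, 1013)  from 1·(10594,781) + (3147,232)
step 11: (24335, 1794)  from 1·(13741,1013) + (10594,781)
fundamental: x₁=24335, y₁=1794  (since 592192225 − 184·3218436 = 1)

24335 1794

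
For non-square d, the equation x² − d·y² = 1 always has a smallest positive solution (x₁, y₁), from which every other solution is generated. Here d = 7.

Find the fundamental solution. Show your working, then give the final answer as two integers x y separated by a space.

√7 = [2; 1,1,1,4, …], period ℓ=4 (even) → k=3
a_0=2:  p_0=2·1+0=2,  q_0=2·0+1=1
a_1=1:  p_1=1·2+1=3,  q_1=1·1+0=1
a_2=1:  p_2=1·3+2=5,  q_2=1·1+1=2
a_3=1:  p_3=1·5+3=8,  q_3=1·2+1=3
→ (8, 3).  Check: 8²=64, 7·3²=63, difference 1.

8 3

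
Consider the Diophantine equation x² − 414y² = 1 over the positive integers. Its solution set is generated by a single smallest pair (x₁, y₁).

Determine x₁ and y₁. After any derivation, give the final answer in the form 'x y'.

d=414: √d = [20; 2,1,7,2,7,1,2,40] (ℓ=8, even), read p_7/q_7
i=0: a=20 ⇒ p=20, q=1
…
i=2: a=1 ⇒ p=61, q=3
i=3: a=7 ⇒ p=468, q=23
i=4: a=2 ⇒ p=997, q=49
i=5: a=7 ⇒ p=7447, q=366
i=6: a=1 ⇒ p=8444, q=415
i=7: a=2 ⇒ p=24335, q=1196
(x₁, y₁) = (24335, 1196);  24335² − 414·1196² = 1 ✓

24335 1196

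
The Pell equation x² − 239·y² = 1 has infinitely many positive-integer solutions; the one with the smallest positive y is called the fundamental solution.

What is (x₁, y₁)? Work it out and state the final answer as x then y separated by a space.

6195120 400729

√239 = [15; 2,5,1,2,4,15,4,2,1,5,2,30, …], period ℓ=12 (even) → k=11
step 0: (15, 1)  from 15·(1,0) + (0,1)
…
step 5: (2489, 161)  from 4·(572,37) + (201,13)
step 6: (37907, 2452)  from 15·(2489,161) + (572,37)
…
step 8: (346141, 22390)  from 2·(154117,9969) + (37907,2452)
…
step 10: (2847431, 184185)  from 5·(500258,32359) + (346141,22390)
step 11: (6195120, 400729)  from 2·(2847431,184185) + (500258,32359)
fundamental: x₁=6195120, y₁=400729  (since 38379511814400 − 239·160583731441 = 1)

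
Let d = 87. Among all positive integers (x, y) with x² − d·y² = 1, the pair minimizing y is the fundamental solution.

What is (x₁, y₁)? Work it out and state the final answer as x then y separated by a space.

28 3

√87 = [9; 3,18, …], period ℓ=2 (even) → k=1
i=0: a=9 ⇒ p=9, q=1
i=1: a=3 ⇒ p=28, q=3
fundamental: x₁=28, y₁=3  (since 784 − 87·9 = 1)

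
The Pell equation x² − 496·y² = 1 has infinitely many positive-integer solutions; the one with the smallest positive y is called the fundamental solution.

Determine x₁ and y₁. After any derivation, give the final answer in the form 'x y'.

√496 → a₀=22, period (3,1,2,4,1,…,1,3,44); ℓ=16 even so k=15
step 0: (22, 1)  from 22·(1,0) + (0,1)
step 1: (67, 3)  from 3·(22,1) + (1,0)
…
step 5: (1314, 59)  from 1·(1069,48) + (245,11)
…
step 8: (14543, 653)  from 2·(6080,273) + (2383,107)
step 9: (35166, 1579)  from 2·(14543,653) + (6080,273)
…
step 14: (1252502, 56239)  from 1·(863293,38763) + (389209,17476)
step 15: (4620799, 207480)  from 3·(1252502,56239) + (863293,38763)
fundamental: x₁=4620799, y₁=207480  (since 21351783398401 − 496·43047950400 = 1)

4620799 207480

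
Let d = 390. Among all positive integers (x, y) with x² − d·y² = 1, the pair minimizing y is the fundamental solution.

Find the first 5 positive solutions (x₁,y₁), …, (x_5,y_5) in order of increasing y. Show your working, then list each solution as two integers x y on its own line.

d=390: √d = [19; 1,2,1,38] (ℓ=4, even), read p_3/q_3
a_0=19:  p_0=19·1+0=19,  q_0=19·0+1=1
a_1=1:  p_1=1·19+1=20,  q_1=1·1+0=1
a_2=2:  p_2=2·20+19=59,  q_2=2·1+1=3
a_3=1:  p_3=1·59+20=79,  q_3=1·3+1=4
fundamental: x₁=79, y₁=4  (since 6241 − 390·16 = 1)
(x_2, y_2) = (79·79 + 390·4·4, 79·4 + 4·79) = (12481, 632)
(x_3, y_3) = (79·12481 + 390·4·632, 79·632 + 4·12481) = (1971919, 99852)
(x_4, y_4) = (79·1971919 + 390·4·99852, 79·99852 + 4·1971919) = (311550721, 15775984)
(x_5, y_5) = (79·311550721 + 390·4·15775984, 79·15775984 + 4·311550721) = (49223041999, 2492505620)

79 4
12481 632
1971919 99852
311550721 15775984
49223041999 2492505620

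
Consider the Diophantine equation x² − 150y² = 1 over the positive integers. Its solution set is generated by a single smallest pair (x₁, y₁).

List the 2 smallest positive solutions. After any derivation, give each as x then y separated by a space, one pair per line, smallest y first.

49 4
4801 392

√150 → a₀=12, period (4,24); ℓ=2 even so k=1
k=0  a_k=12  p_k/q_k = 12/1
k=1  a_k=4  p_k/q_k = 49/4
(x₁, y₁) = (49, 4);  49² − 150·4² = 1 ✓
n=2: (49,4)∘(49,4) = (49·49+150·4·4, 49·4+4·49) = (4801,392)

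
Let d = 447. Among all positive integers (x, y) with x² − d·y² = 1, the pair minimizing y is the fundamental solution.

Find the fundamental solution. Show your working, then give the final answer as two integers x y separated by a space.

148 7

√447 = [21; 7,42, …], period ℓ=2 (even) → k=1
step 0: (21, 1)  from 21·(1,0) + (0,1)
step 1: (148, 7)  from 7·(21,1) + (1,0)
fundamental: x₁=148, y₁=7  (since 21904 − 447·49 = 1)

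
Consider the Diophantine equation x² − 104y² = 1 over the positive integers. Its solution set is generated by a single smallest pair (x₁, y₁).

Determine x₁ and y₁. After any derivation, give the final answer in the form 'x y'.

51 5

[10; 5,20] for √104; ℓ=2 ⇒ convergent index 1
a_0=10:  p_0=10·1+0=10,  q_0=10·0+1=1
a_1=5:  p_1=5·10+1=51,  q_1=5·1+0=5
(x₁, y₁) = (51, 5);  51² − 104·5² = 1 ✓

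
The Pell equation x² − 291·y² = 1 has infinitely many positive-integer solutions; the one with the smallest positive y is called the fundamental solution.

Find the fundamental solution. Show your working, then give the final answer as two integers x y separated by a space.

290 17

√291 → a₀=17, period (17,34); ℓ=2 even so k=1
a_0=17:  p_0=17·1+0=17,  q_0=17·0+1=1
a_1=17:  p_1=17·17+1=290,  q_1=17·1+0=17
fundamental: x₁=290, y₁=17  (since 84100 − 291·289 = 1)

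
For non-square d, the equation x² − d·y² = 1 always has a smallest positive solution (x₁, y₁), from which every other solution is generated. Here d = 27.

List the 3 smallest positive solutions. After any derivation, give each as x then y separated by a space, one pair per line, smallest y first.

26 5
1351 260
70226 13515

√27 = [5; 5,10, …], period ℓ=2 (even) → k=1
k=0  a_k=5  p_k/q_k = 5/1
k=1  a_k=5  p_k/q_k = 26/5
fundamental: x₁=26, y₁=5  (since 676 − 27·25 = 1)
k=2:  x_2 = 26·26+27·5·5 = 1351,  y_2 = 26·5+5·26 = 260
k=3:  x_3 = 26·1351+27·5·260 = 70226,  y_3 = 26·260+5·1351 = 13515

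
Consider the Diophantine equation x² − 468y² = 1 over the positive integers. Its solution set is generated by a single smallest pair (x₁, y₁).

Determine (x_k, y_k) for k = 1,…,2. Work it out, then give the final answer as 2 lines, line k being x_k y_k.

d=468: √d = [21; 1,1,1,2,1,1,1,42] (ℓ=8, even), read p_7/q_7
k=0  a_k=21  p_k/q_k = 21/1
k=1  a_k=1  p_k/q_k = 22/1
k=2  a_k=1  p_k/q_k = 43/2
k=3  a_k=1  p_k/q_k = 65/3
k=4  a_k=2  p_k/q_k = 173/8
…
k=6  a_k=1  p_k/q_k = 411/19
k=7  a_k=1  p_k/q_k = 649/30
fundamental: x₁=649, y₁=30  (since 421201 − 468·900 = 1)
n=2: (649,30)∘(649,30) = (649·649+468·30·30, 649·30+30·649) = (842401,38940)

649 30
842401 38940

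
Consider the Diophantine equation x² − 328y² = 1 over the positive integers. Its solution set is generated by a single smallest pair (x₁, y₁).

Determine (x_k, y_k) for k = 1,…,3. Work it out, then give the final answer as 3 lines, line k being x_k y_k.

d=328: √d = [18; 9,36] (ℓ=2, even), read p_1/q_1
step 0: (18, 1)  from 18·(1,0) + (0,1)
step 1: (163, 9)  from 9·(18,1) + (1,0)
(x₁, y₁) = (163, 9);  163² − 328·9² = 1 ✓
(x_2, y_2) = (163·163 + 328·9·9, 163·9 + 9·163) = (53137, 2934)
(x_3, y_3) = (163·53137 + 328·9·2934, 163·2934 + 9·53137) = (17322499, 956475)

163 9
53137 2934
17322499 956475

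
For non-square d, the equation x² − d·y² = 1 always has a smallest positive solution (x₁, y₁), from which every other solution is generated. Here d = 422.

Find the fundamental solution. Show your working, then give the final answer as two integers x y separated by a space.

7022501 341850

√422 = [20; 1,1,5,2,1,…,1,1,40, …], period ℓ=14 (even) → k=13
step 0: (20, 1)  from 20·(1,0) + (0,1)
step 1: (21, 1)  from 1·(20,1) + (1,0)
…
step 4: (493, 24)  from 2·(226,11) + (41,2)
step 5: (719, 35)  from 1·(493,24) + (226,11)
step 6: (2650, 129)  from 3·(719,35) + (493,24)
step 7: (53719, 2615)  from 20·(2650,129) + (719,35)
…
step 9: (217526, 10589)  from 1·(163807,7974) + (53719,2615)
…
step 11: (3211821, 156349)  from 5·(598859,29152) + (217526,10589)
step 12: (3810680, 185501)  from 1·(3211821,156349) + (598859,29152)
step 13: (7022501, 341850)  from 1·(3810680,185501) + (3211821,156349)
(x₁, y₁) = (7022501, 341850);  7022501² − 422·341850² = 1 ✓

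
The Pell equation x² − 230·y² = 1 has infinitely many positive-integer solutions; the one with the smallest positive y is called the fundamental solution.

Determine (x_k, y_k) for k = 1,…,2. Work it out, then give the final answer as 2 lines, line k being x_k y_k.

[15; 6,30] for √230; ℓ=2 ⇒ convergent index 1
k=0  a_k=15  p_k/q_k = 15/1
k=1  a_k=6  p_k/q_k = 91/6
→ (91, 6).  Check: 91²=8281, 230·6²=8280, difference 1.
n=2: (91,6)∘(91,6) = (91·91+230·6·6, 91·6+6·91) = (16561,1092)

91 6
16561 1092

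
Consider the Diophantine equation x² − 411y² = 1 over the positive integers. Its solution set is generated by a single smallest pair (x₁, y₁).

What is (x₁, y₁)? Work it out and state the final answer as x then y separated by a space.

49730 2453

√411 → a₀=20, period (3,1,1,1,19,1,1,1,3,40); ℓ=10 even so k=9
k=0  a_k=20  p_k/q_k = 20/1
k=1  a_k=3  p_k/q_k = 61/3
…
k=3  a_k=1  p_k/q_k = 142/7
k=4  a_k=1  p_k/q_k = 223/11
k=5  a_k=19  p_k/q_k = 4379/216
…
k=7  a_k=1  p_k/q_k = 8981/443
k=8  a_k=1  p_k/q_k = 13583/670
k=9  a_k=3  p_k/q_k = 49730/2453
→ (49730, 2453).  Check: 49730²=2473072900, 411·2453²=2473072899, difference 1.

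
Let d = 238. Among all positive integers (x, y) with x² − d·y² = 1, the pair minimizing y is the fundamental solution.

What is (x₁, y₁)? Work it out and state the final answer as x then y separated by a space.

11663 756

√238 → a₀=15, period (2,2,1,14,1,2,2,30); ℓ=8 even so k=7
a_0=15:  p_0=15·1+0=15,  q_0=15·0+1=1
…
a_2=2:  p_2=2·31+15=77,  q_2=2·2+1=5
a_3=1:  p_3=1·77+31=108,  q_3=1·5+2=7
…
a_5=1:  p_5=1·1589+108=1697,  q_5=1·103+7=110
a_6=2:  p_6=2·1697+1589=4983,  q_6=2·110+103=323
a_7=2:  p_7=2·4983+1697=11663,  q_7=2·323+110=756
→ (11663, 756).  Check: 11663²=136025569, 238·756²=136025568, difference 1.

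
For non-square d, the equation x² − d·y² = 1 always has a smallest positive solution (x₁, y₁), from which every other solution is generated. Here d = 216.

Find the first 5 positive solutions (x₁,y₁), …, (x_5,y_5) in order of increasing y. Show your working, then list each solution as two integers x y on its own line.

485 33
470449 32010
456335045 31049667
442644523201 30118144980
429364731169925 29214569580933

√216 = [14; 1,2,3,2,1,28, …], period ℓ=6 (even) → k=5
k=0  a_k=14  p_k/q_k = 14/1
k=1  a_k=1  p_k/q_k = 15/1
k=2  a_k=2  p_k/q_k = 44/3
…
k=4  a_k=2  p_k/q_k = 338/23
k=5  a_k=1  p_k/q_k = 485/33
→ (485, 33).  Check: 485²=235225, 216·33²=235224, difference 1.
(485+33√216)^2 = 470449 + 32010√216
(485+33√216)^3 = 456335045 + 31049667√216
(485+33√216)^4 = 442644523201 + 30118144980√216
(485+33√216)^5 = 429364731169925 + 29214569580933√216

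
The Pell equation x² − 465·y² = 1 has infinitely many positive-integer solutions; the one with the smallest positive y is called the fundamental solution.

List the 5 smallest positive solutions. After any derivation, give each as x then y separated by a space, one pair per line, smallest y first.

d=465: √d = [21; 1,1,3,2,2,2,3,1,1,42] (ℓ=10, even), read p_9/q_9
k=0  a_k=21  p_k/q_k = 21/1
…
k=4  a_k=2  p_k/q_k = 345/16
…
k=7  a_k=3  p_k/q_k = 6922/321
k=8  a_k=1  p_k/q_k = 8949/415
k=9  a_k=1  p_k/q_k = 15871/736
fundamental: x₁=15871, y₁=736  (since 251888641 − 465·541696 = 1)
(x_2, y_2) = (15871·15871 + 465·736·736, 15871·736 + 736·15871) = (503777281, 23362112)
(x_3, y_3) = (15871·503777281 + 465·736·23362112, 15871·23362112 + 736·503777281) = (15990898437631, 741560158368)
(x_4, y_4) = (15871·15990898437631 + 465·736·741560158368, 15871·741560158368 + 736·15990898437631) = (507583097703505921, 23538602523554944)
(x_5, y_5) = (15871·507583097703505921 + 465·736·23538602523554944, 15871·23538602523554944 + 736·507583097703505921) = (16111702671313786506751, 747162320561120874080)

15871 736
503777281 23362112
15990898437631 741560158368
507583097703505921 23538602523554944
16111702671313786506751 747162320561120874080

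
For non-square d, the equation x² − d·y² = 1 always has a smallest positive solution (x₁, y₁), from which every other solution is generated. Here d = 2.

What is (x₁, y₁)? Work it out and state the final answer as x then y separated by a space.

3 2

√2 → a₀=1, period (2); ℓ=1 odd so k=1
k=0  a_k=1  p_k/q_k = 1/1
k=1  a_k=2  p_k/q_k = 3/2
fundamental: x₁=3, y₁=2  (since 9 − 2·4 = 1)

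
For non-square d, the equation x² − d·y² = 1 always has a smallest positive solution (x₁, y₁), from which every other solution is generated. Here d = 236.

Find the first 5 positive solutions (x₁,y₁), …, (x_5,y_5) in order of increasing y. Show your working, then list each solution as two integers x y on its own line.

[15; 2,1,3,5,1,6,1,5,3,1,2,30] for √236; ℓ=12 ⇒ convergent index 11
k=0  a_k=15  p_k/q_k = 15/1
k=1  a_k=2  p_k/q_k = 31/2
k=2  a_k=1  p_k/q_k = 46/3
k=3  a_k=3  p_k/q_k = 169/11
k=4  a_k=5  p_k/q_k = 891/58
…
k=6  a_k=6  p_k/q_k = 7251/472
k=7  a_k=1  p_k/q_k = 8311/541
k=8  a_k=5  p_k/q_k = 48806/3177
k=9  a_k=3  p_k/q_k = 154729/10072
k=10  a_k=1  p_k/q_k = 203535/13249
k=11  a_k=2  p_k/q_k = 561799/36570
(x₁, y₁) = (561799, 36570);  561799² − 236·36570² = 1 ✓
k=2:  x_2 = 561799·561799+236·36570·36570 = 631236232801,  y_2 = 561799·36570+36570·561799 = 41089978860
k=3:  x_3 = 561799·631236232801+236·36570·41089978860 = 709255768702176199,  y_3 = 561799·41089978860+36570·631236232801 = 46168618067101710
k=4:  x_4 = 561799·709255768702176199+236·36570·46168618067101710 = 796918363201596536611201,  y_4 = 561799·46168618067101710+36570·709255768702176199 = 51874966922918257173720
k=5:  x_5 = 561799·796918363201596536611201+236·36570·51874966922918257173720 = 895415879055878209574570044999,  y_5 = 561799·51874966922918257173720+36570·796918363201596536611201 = 58286609084610939305810342850

561799 36570
631236232801 41089978860
709255768702176199 46168618067101710
796918363201596536611201 51874966922918257173720
895415879055878209574570044999 58286609084610939305810342850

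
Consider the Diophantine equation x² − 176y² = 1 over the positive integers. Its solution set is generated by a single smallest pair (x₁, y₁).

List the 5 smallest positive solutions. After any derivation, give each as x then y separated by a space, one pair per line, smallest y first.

d=176: √d = [13; 3,1,3,26] (ℓ=4, even), read p_3/q_3
k=0  a_k=13  p_k/q_k = 13/1
…
k=2  a_k=1  p_k/q_k = 53/4
k=3  a_k=3  p_k/q_k = 199/15
→ (199, 15).  Check: 199²=39601, 176·15²=39600, difference 1.
(x_2, y_2) = (199·199 + 176·15·15, 199·15 + 15·199) = (79201, 5970)
(x_3, y_3) = (199·79201 + 176·15·5970, 199·5970 + 15·79201) = (31521799, 2376045)
(x_4, y_4) = (199·31521799 + 176·15·2376045, 199·2376045 + 15·31521799) = (12545596801, 945659940)
(x_5, y_5) = (199·12545596801 + 176·15·945659940, 199·945659940 + 15·12545596801) = (4993116004999, 376370280075)

199 15
79201 5970
31521799 2376045
12545596801 945659940
4993116004999 376370280075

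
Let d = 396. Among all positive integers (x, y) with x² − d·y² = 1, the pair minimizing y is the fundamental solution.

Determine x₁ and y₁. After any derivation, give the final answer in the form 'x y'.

d=396: √d = [19; 1,8,1,38] (ℓ=4, even), read p_3/q_3
step 0: (19, 1)  from 19·(1,0) + (0,1)
step 1: (20, 1)  from 1·(19,1) + (1,0)
step 2: (179, 9)  from 8·(20,1) + (19,1)
step 3: (199, 10)  from 1·(179,9) + (20,1)
fundamental: x₁=199, y₁=10  (since 39601 − 396·100 = 1)

199 10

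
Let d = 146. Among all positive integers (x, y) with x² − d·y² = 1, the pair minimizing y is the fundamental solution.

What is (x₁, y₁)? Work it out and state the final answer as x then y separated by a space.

√146 = [12; 12,24, …], period ℓ=2 (even) → k=1
a_0=12:  p_0=12·1+0=12,  q_0=12·0+1=1
a_1=12:  p_1=12·12+1=145,  q_1=12·1+0=12
(x₁, y₁) = (145, 12);  145² − 146·12² = 1 ✓

145 12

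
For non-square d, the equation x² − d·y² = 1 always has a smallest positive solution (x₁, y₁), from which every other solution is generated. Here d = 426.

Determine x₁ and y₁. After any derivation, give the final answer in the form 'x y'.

88751 4300

[20; 1,1,1,3,2,6,2,3,1,1,1,40] for √426; ℓ=12 ⇒ convergent index 11
i=0: a=20 ⇒ p=20, q=1
…
i=2: a=1 ⇒ p=41, q=2
i=3: a=1 ⇒ p=62, q=3
…
i=5: a=2 ⇒ p=516, q=25
i=6: a=6 ⇒ p=3323, q=161
…
i=8: a=3 ⇒ p=24809, q=1202
…
i=10: a=1 ⇒ p=56780, q=2751
i=11: a=1 ⇒ p=88751, q=4300
fundamental: x₁=88751, y₁=4300  (since 7876740001 − 426·18490000 = 1)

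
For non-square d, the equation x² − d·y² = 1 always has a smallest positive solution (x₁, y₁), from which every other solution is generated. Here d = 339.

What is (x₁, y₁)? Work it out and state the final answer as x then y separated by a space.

97970 5321

√339 → a₀=18, period (2,2,2,1,17,1,2,2,2,36); ℓ=10 even so k=9
a_0=18:  p_0=18·1+0=18,  q_0=18·0+1=1
a_1=2:  p_1=2·18+1=37,  q_1=2·1+0=2
…
a_3=2:  p_3=2·92+37=221,  q_3=2·5+2=12
a_4=1:  p_4=1·221+92=313,  q_4=1·12+5=17
…
a_6=1:  p_6=1·5542+313=5855,  q_6=1·301+17=318
…
a_8=2:  p_8=2·17252+5855=40359,  q_8=2·937+318=2192
a_9=2:  p_9=2·40359+17252=97970,  q_9=2·2192+937=5321
(x₁, y₁) = (97970, 5321);  97970² − 339·5321² = 1 ✓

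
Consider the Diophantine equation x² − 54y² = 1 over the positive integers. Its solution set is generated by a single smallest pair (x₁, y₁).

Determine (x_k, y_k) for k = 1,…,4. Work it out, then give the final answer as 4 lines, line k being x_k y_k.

√54 → a₀=7, period (2,1,6,1,2,14); ℓ=6 even so k=5
k=0  a_k=7  p_k/q_k = 7/1
…
k=3  a_k=6  p_k/q_k = 147/20
k=4  a_k=1  p_k/q_k = 169/23
k=5  a_k=2  p_k/q_k = 485/66
(x₁, y₁) = (485, 66);  485² − 54·66² = 1 ✓
n=2: (485,66)∘(485,66) = (485·485+54·66·66, 485·66+66·485) = (470449,64020)
n=3: (470449,64020)∘(485,66) = (485·470449+54·66·64020, 485·64020+66·470449) = (456335045,62099334)
n=4: (456335045,62099334)∘(485,66) = (485·456335045+54·66·62099334, 485·62099334+66·456335045) = (442644523201,60236289960)

485 66
470449 64020
456335045 62099334
442644523201 60236289960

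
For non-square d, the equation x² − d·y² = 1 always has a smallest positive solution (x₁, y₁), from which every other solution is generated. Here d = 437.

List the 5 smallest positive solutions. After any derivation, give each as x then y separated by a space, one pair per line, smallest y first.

4599 220
42301601 2023560
389090121399 18612704660
3578850894326401 171199655439120
32918270136924114999 1574694412116321100

√437 → a₀=20, period (1,9,2,9,1,40); ℓ=6 even so k=5
i=0: a=20 ⇒ p=20, q=1
i=1: a=1 ⇒ p=21, q=1
i=2: a=9 ⇒ p=209, q=10
i=3: a=2 ⇒ p=439, q=21
i=4: a=9 ⇒ p=4160, q=199
i=5: a=1 ⇒ p=4599, q=220
(x₁, y₁) = (4599, 220);  4599² − 437·220² = 1 ✓
n=2: (4599,220)∘(4599,220) = (4599·4599+437·220·220, 4599·220+220·4599) = (42301601,2023560)
n=3: (42301601,2023560)∘(4599,220) = (4599·42301601+437·220·2023560, 4599·2023560+220·42301601) = (389090121399,18612704660)
n=4: (389090121399,18612704660)∘(4599,220) = (4599·389090121399+437·220·18612704660, 4599·18612704660+220·389090121399) = (3578850894326401,171199655439120)
n=5: (3578850894326401,171199655439120)∘(4599,220) = (4599·3578850894326401+437·220·171199655439120, 4599·171199655439120+220·3578850894326401) = (32918270136924114999,1574694412116321100)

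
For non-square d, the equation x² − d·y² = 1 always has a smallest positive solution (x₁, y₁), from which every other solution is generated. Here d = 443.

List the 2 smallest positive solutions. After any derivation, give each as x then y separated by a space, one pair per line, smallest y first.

442 21
390727 18564

√443 → a₀=21, period (21,42); ℓ=2 even so k=1
k=0  a_k=21  p_k/q_k = 21/1
k=1  a_k=21  p_k/q_k = 442/21
fundamental: x₁=442, y₁=21  (since 195364 − 443·441 = 1)
(x_2, y_2) = (442·442 + 443·21·21, 442·21 + 21·442) = (390727, 18564)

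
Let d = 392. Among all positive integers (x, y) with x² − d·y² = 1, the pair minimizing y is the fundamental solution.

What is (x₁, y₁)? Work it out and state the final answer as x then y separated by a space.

99 5

d=392: √d = [19; 1,3,1,38] (ℓ=4, even), read p_3/q_3
k=0  a_k=19  p_k/q_k = 19/1
…
k=2  a_k=3  p_k/q_k = 79/4
k=3  a_k=1  p_k/q_k = 99/5
fundamental: x₁=99, y₁=5  (since 9801 − 392·25 = 1)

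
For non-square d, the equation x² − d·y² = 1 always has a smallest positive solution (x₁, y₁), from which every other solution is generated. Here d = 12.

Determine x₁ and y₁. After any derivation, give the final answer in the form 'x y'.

7 2

√12 → a₀=3, period (2,6); ℓ=2 even so k=1
step 0: (3, 1)  from 3·(1,0) + (0,1)
step 1: (7, 2)  from 2·(3,1) + (1,0)
fundamental: x₁=7, y₁=2  (since 49 − 12·4 = 1)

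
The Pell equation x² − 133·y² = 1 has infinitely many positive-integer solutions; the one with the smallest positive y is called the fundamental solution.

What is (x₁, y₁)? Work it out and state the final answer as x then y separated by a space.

2588599 224460

d=133: √d = [11; 1,1,7,5,1,…,1,1,22] (ℓ=16, even), read p_15/q_15
k=0  a_k=11  p_k/q_k = 11/1
…
k=4  a_k=5  p_k/q_k = 888/77
k=5  a_k=1  p_k/q_k = 1061/92
k=6  a_k=1  p_k/q_k = 1949/169
k=7  a_k=1  p_k/q_k = 3010/261
k=8  a_k=2  p_k/q_k = 7969/691
…
k=11  a_k=1  p_k/q_k = 29927/2595
…
k=13  a_k=7  p_k/q_k = 1210008/104921
k=14  a_k=1  p_k/q_k = 1378591/119539
k=15  a_k=1  p_k/q_k = 2588599/224460
→ (2588599, 224460).  Check: 2588599²=6700844782801, 133·224460²=6700844782800, difference 1.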